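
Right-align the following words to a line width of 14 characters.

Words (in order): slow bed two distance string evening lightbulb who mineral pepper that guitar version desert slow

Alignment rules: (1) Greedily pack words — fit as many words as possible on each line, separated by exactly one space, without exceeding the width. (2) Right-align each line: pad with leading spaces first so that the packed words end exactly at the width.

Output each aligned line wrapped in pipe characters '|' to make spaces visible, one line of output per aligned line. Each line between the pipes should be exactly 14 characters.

Line 1: ['slow', 'bed', 'two'] (min_width=12, slack=2)
Line 2: ['distance'] (min_width=8, slack=6)
Line 3: ['string', 'evening'] (min_width=14, slack=0)
Line 4: ['lightbulb', 'who'] (min_width=13, slack=1)
Line 5: ['mineral', 'pepper'] (min_width=14, slack=0)
Line 6: ['that', 'guitar'] (min_width=11, slack=3)
Line 7: ['version', 'desert'] (min_width=14, slack=0)
Line 8: ['slow'] (min_width=4, slack=10)

Answer: |  slow bed two|
|      distance|
|string evening|
| lightbulb who|
|mineral pepper|
|   that guitar|
|version desert|
|          slow|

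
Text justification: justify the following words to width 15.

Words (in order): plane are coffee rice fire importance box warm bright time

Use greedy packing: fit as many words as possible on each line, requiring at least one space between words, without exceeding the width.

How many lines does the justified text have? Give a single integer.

Answer: 5

Derivation:
Line 1: ['plane', 'are'] (min_width=9, slack=6)
Line 2: ['coffee', 'rice'] (min_width=11, slack=4)
Line 3: ['fire', 'importance'] (min_width=15, slack=0)
Line 4: ['box', 'warm', 'bright'] (min_width=15, slack=0)
Line 5: ['time'] (min_width=4, slack=11)
Total lines: 5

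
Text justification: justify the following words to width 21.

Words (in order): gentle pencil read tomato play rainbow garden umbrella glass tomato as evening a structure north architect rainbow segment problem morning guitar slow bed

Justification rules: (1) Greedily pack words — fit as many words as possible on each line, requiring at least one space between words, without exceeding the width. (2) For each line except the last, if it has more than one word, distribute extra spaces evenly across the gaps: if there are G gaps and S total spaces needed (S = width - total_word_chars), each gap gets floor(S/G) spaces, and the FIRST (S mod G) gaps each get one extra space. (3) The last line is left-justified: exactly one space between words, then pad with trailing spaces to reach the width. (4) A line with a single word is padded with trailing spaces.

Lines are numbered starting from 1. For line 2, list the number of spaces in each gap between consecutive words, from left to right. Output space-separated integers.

Answer: 2 2

Derivation:
Line 1: ['gentle', 'pencil', 'read'] (min_width=18, slack=3)
Line 2: ['tomato', 'play', 'rainbow'] (min_width=19, slack=2)
Line 3: ['garden', 'umbrella', 'glass'] (min_width=21, slack=0)
Line 4: ['tomato', 'as', 'evening', 'a'] (min_width=19, slack=2)
Line 5: ['structure', 'north'] (min_width=15, slack=6)
Line 6: ['architect', 'rainbow'] (min_width=17, slack=4)
Line 7: ['segment', 'problem'] (min_width=15, slack=6)
Line 8: ['morning', 'guitar', 'slow'] (min_width=19, slack=2)
Line 9: ['bed'] (min_width=3, slack=18)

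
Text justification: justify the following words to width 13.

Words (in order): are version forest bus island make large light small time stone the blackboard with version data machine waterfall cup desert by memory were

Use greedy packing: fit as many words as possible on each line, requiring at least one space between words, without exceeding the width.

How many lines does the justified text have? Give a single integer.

Line 1: ['are', 'version'] (min_width=11, slack=2)
Line 2: ['forest', 'bus'] (min_width=10, slack=3)
Line 3: ['island', 'make'] (min_width=11, slack=2)
Line 4: ['large', 'light'] (min_width=11, slack=2)
Line 5: ['small', 'time'] (min_width=10, slack=3)
Line 6: ['stone', 'the'] (min_width=9, slack=4)
Line 7: ['blackboard'] (min_width=10, slack=3)
Line 8: ['with', 'version'] (min_width=12, slack=1)
Line 9: ['data', 'machine'] (min_width=12, slack=1)
Line 10: ['waterfall', 'cup'] (min_width=13, slack=0)
Line 11: ['desert', 'by'] (min_width=9, slack=4)
Line 12: ['memory', 'were'] (min_width=11, slack=2)
Total lines: 12

Answer: 12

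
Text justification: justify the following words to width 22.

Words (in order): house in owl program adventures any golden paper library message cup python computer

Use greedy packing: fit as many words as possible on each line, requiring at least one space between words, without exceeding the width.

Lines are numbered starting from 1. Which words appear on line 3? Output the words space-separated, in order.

Line 1: ['house', 'in', 'owl', 'program'] (min_width=20, slack=2)
Line 2: ['adventures', 'any', 'golden'] (min_width=21, slack=1)
Line 3: ['paper', 'library', 'message'] (min_width=21, slack=1)
Line 4: ['cup', 'python', 'computer'] (min_width=19, slack=3)

Answer: paper library message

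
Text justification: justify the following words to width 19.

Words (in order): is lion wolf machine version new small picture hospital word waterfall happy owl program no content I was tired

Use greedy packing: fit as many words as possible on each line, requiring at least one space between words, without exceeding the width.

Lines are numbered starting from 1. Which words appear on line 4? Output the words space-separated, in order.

Answer: hospital word

Derivation:
Line 1: ['is', 'lion', 'wolf'] (min_width=12, slack=7)
Line 2: ['machine', 'version', 'new'] (min_width=19, slack=0)
Line 3: ['small', 'picture'] (min_width=13, slack=6)
Line 4: ['hospital', 'word'] (min_width=13, slack=6)
Line 5: ['waterfall', 'happy', 'owl'] (min_width=19, slack=0)
Line 6: ['program', 'no', 'content'] (min_width=18, slack=1)
Line 7: ['I', 'was', 'tired'] (min_width=11, slack=8)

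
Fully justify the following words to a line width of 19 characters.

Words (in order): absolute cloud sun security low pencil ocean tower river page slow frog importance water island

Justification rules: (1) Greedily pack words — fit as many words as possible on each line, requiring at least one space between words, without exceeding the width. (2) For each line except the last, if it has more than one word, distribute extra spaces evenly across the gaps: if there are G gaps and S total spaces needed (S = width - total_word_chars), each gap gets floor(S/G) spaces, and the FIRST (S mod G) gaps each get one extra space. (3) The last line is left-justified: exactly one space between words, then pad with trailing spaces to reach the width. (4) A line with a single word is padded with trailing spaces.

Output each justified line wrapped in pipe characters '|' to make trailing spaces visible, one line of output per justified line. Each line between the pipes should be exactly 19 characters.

Answer: |absolute  cloud sun|
|security low pencil|
|ocean  tower  river|
|page    slow   frog|
|importance    water|
|island             |

Derivation:
Line 1: ['absolute', 'cloud', 'sun'] (min_width=18, slack=1)
Line 2: ['security', 'low', 'pencil'] (min_width=19, slack=0)
Line 3: ['ocean', 'tower', 'river'] (min_width=17, slack=2)
Line 4: ['page', 'slow', 'frog'] (min_width=14, slack=5)
Line 5: ['importance', 'water'] (min_width=16, slack=3)
Line 6: ['island'] (min_width=6, slack=13)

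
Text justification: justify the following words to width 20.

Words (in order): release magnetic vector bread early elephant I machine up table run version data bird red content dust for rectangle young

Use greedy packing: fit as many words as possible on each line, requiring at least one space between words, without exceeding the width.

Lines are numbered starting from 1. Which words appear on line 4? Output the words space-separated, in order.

Answer: up table run version

Derivation:
Line 1: ['release', 'magnetic'] (min_width=16, slack=4)
Line 2: ['vector', 'bread', 'early'] (min_width=18, slack=2)
Line 3: ['elephant', 'I', 'machine'] (min_width=18, slack=2)
Line 4: ['up', 'table', 'run', 'version'] (min_width=20, slack=0)
Line 5: ['data', 'bird', 'red'] (min_width=13, slack=7)
Line 6: ['content', 'dust', 'for'] (min_width=16, slack=4)
Line 7: ['rectangle', 'young'] (min_width=15, slack=5)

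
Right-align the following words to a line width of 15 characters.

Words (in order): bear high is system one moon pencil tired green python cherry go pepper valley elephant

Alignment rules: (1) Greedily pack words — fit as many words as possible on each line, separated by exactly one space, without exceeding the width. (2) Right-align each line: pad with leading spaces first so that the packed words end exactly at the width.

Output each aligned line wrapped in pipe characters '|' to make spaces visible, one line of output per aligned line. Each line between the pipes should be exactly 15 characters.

Answer: |   bear high is|
|system one moon|
|   pencil tired|
|   green python|
|      cherry go|
|  pepper valley|
|       elephant|

Derivation:
Line 1: ['bear', 'high', 'is'] (min_width=12, slack=3)
Line 2: ['system', 'one', 'moon'] (min_width=15, slack=0)
Line 3: ['pencil', 'tired'] (min_width=12, slack=3)
Line 4: ['green', 'python'] (min_width=12, slack=3)
Line 5: ['cherry', 'go'] (min_width=9, slack=6)
Line 6: ['pepper', 'valley'] (min_width=13, slack=2)
Line 7: ['elephant'] (min_width=8, slack=7)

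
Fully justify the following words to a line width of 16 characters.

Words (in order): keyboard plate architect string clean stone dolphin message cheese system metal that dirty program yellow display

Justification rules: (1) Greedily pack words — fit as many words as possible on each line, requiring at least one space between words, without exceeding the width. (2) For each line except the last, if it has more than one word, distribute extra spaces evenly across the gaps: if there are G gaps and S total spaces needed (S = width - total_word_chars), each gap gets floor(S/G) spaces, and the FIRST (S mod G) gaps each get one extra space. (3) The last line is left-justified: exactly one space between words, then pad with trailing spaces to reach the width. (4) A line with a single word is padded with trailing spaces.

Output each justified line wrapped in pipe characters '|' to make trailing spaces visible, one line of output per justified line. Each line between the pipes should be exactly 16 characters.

Answer: |keyboard   plate|
|architect string|
|clean      stone|
|dolphin  message|
|cheese    system|
|metal that dirty|
|program   yellow|
|display         |

Derivation:
Line 1: ['keyboard', 'plate'] (min_width=14, slack=2)
Line 2: ['architect', 'string'] (min_width=16, slack=0)
Line 3: ['clean', 'stone'] (min_width=11, slack=5)
Line 4: ['dolphin', 'message'] (min_width=15, slack=1)
Line 5: ['cheese', 'system'] (min_width=13, slack=3)
Line 6: ['metal', 'that', 'dirty'] (min_width=16, slack=0)
Line 7: ['program', 'yellow'] (min_width=14, slack=2)
Line 8: ['display'] (min_width=7, slack=9)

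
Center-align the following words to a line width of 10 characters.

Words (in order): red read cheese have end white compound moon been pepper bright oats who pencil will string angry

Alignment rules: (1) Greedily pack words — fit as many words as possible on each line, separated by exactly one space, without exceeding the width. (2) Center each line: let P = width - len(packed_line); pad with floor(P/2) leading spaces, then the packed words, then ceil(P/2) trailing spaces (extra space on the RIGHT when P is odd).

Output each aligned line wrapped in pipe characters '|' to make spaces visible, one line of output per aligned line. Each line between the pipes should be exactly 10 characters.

Line 1: ['red', 'read'] (min_width=8, slack=2)
Line 2: ['cheese'] (min_width=6, slack=4)
Line 3: ['have', 'end'] (min_width=8, slack=2)
Line 4: ['white'] (min_width=5, slack=5)
Line 5: ['compound'] (min_width=8, slack=2)
Line 6: ['moon', 'been'] (min_width=9, slack=1)
Line 7: ['pepper'] (min_width=6, slack=4)
Line 8: ['bright'] (min_width=6, slack=4)
Line 9: ['oats', 'who'] (min_width=8, slack=2)
Line 10: ['pencil'] (min_width=6, slack=4)
Line 11: ['will'] (min_width=4, slack=6)
Line 12: ['string'] (min_width=6, slack=4)
Line 13: ['angry'] (min_width=5, slack=5)

Answer: | red read |
|  cheese  |
| have end |
|  white   |
| compound |
|moon been |
|  pepper  |
|  bright  |
| oats who |
|  pencil  |
|   will   |
|  string  |
|  angry   |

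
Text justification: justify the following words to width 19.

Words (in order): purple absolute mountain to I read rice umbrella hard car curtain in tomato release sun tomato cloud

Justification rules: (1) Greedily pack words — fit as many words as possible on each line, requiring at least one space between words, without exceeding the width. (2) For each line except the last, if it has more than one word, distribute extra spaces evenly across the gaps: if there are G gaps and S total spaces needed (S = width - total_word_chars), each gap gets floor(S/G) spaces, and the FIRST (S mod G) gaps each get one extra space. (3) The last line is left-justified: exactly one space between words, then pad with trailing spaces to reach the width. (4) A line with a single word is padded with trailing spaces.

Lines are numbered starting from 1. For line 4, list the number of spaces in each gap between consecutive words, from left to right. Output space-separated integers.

Answer: 4 3

Derivation:
Line 1: ['purple', 'absolute'] (min_width=15, slack=4)
Line 2: ['mountain', 'to', 'I', 'read'] (min_width=18, slack=1)
Line 3: ['rice', 'umbrella', 'hard'] (min_width=18, slack=1)
Line 4: ['car', 'curtain', 'in'] (min_width=14, slack=5)
Line 5: ['tomato', 'release', 'sun'] (min_width=18, slack=1)
Line 6: ['tomato', 'cloud'] (min_width=12, slack=7)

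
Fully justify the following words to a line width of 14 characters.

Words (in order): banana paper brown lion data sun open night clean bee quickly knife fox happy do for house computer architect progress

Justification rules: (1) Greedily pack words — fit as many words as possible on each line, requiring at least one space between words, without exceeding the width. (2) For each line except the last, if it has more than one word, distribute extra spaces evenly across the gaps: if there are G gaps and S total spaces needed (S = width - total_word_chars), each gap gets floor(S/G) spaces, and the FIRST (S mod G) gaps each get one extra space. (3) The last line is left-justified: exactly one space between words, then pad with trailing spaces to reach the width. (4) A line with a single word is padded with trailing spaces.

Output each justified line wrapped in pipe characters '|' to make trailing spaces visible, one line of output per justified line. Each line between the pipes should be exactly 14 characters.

Answer: |banana   paper|
|brown     lion|
|data  sun open|
|night    clean|
|bee    quickly|
|knife      fox|
|happy  do  for|
|house computer|
|architect     |
|progress      |

Derivation:
Line 1: ['banana', 'paper'] (min_width=12, slack=2)
Line 2: ['brown', 'lion'] (min_width=10, slack=4)
Line 3: ['data', 'sun', 'open'] (min_width=13, slack=1)
Line 4: ['night', 'clean'] (min_width=11, slack=3)
Line 5: ['bee', 'quickly'] (min_width=11, slack=3)
Line 6: ['knife', 'fox'] (min_width=9, slack=5)
Line 7: ['happy', 'do', 'for'] (min_width=12, slack=2)
Line 8: ['house', 'computer'] (min_width=14, slack=0)
Line 9: ['architect'] (min_width=9, slack=5)
Line 10: ['progress'] (min_width=8, slack=6)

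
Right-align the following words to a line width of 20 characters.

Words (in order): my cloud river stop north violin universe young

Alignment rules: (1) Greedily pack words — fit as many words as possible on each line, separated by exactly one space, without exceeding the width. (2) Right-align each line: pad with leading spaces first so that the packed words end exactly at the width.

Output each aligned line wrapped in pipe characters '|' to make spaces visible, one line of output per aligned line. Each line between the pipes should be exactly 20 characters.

Line 1: ['my', 'cloud', 'river', 'stop'] (min_width=19, slack=1)
Line 2: ['north', 'violin'] (min_width=12, slack=8)
Line 3: ['universe', 'young'] (min_width=14, slack=6)

Answer: | my cloud river stop|
|        north violin|
|      universe young|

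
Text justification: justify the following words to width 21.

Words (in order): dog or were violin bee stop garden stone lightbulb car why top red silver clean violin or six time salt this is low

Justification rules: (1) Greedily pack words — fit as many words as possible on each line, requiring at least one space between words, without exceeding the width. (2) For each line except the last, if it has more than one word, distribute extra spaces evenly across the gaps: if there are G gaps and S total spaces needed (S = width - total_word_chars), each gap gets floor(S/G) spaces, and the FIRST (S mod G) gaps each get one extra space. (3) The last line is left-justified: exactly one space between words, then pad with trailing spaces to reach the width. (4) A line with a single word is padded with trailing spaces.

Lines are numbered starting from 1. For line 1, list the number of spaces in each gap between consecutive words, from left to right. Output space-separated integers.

Answer: 2 2 2

Derivation:
Line 1: ['dog', 'or', 'were', 'violin'] (min_width=18, slack=3)
Line 2: ['bee', 'stop', 'garden', 'stone'] (min_width=21, slack=0)
Line 3: ['lightbulb', 'car', 'why', 'top'] (min_width=21, slack=0)
Line 4: ['red', 'silver', 'clean'] (min_width=16, slack=5)
Line 5: ['violin', 'or', 'six', 'time'] (min_width=18, slack=3)
Line 6: ['salt', 'this', 'is', 'low'] (min_width=16, slack=5)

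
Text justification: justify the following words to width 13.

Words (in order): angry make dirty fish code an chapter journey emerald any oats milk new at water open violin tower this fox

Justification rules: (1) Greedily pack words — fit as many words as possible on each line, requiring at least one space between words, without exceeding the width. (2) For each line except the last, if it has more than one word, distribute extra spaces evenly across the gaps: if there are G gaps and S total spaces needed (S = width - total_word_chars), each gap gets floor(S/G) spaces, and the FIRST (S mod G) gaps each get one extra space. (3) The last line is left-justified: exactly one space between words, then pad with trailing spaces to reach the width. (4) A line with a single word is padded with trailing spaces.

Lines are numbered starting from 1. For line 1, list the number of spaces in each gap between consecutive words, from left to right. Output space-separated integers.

Line 1: ['angry', 'make'] (min_width=10, slack=3)
Line 2: ['dirty', 'fish'] (min_width=10, slack=3)
Line 3: ['code', 'an'] (min_width=7, slack=6)
Line 4: ['chapter'] (min_width=7, slack=6)
Line 5: ['journey'] (min_width=7, slack=6)
Line 6: ['emerald', 'any'] (min_width=11, slack=2)
Line 7: ['oats', 'milk', 'new'] (min_width=13, slack=0)
Line 8: ['at', 'water', 'open'] (min_width=13, slack=0)
Line 9: ['violin', 'tower'] (min_width=12, slack=1)
Line 10: ['this', 'fox'] (min_width=8, slack=5)

Answer: 4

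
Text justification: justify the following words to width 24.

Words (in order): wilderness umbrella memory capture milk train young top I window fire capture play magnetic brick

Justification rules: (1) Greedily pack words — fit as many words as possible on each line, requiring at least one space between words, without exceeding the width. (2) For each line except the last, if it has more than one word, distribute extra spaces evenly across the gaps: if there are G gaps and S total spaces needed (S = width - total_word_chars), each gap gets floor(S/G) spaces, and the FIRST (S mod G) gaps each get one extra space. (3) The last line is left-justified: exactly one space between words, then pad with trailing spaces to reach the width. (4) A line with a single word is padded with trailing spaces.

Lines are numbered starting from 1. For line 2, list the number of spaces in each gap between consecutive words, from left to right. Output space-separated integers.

Line 1: ['wilderness', 'umbrella'] (min_width=19, slack=5)
Line 2: ['memory', 'capture', 'milk'] (min_width=19, slack=5)
Line 3: ['train', 'young', 'top', 'I', 'window'] (min_width=24, slack=0)
Line 4: ['fire', 'capture', 'play'] (min_width=17, slack=7)
Line 5: ['magnetic', 'brick'] (min_width=14, slack=10)

Answer: 4 3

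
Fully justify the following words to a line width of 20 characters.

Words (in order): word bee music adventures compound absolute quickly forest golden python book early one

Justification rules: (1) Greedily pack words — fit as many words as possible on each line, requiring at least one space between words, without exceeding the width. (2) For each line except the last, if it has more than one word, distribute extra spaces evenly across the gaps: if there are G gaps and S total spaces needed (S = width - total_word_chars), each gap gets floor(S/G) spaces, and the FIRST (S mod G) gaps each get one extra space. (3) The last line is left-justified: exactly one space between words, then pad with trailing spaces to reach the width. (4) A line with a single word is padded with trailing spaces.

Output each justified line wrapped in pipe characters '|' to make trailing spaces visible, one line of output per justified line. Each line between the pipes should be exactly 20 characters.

Answer: |word    bee    music|
|adventures  compound|
|absolute     quickly|
|forest golden python|
|book early one      |

Derivation:
Line 1: ['word', 'bee', 'music'] (min_width=14, slack=6)
Line 2: ['adventures', 'compound'] (min_width=19, slack=1)
Line 3: ['absolute', 'quickly'] (min_width=16, slack=4)
Line 4: ['forest', 'golden', 'python'] (min_width=20, slack=0)
Line 5: ['book', 'early', 'one'] (min_width=14, slack=6)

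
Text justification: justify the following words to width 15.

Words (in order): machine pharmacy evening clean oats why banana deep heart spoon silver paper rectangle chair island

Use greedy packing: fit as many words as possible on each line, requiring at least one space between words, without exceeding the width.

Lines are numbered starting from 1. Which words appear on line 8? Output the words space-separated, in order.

Line 1: ['machine'] (min_width=7, slack=8)
Line 2: ['pharmacy'] (min_width=8, slack=7)
Line 3: ['evening', 'clean'] (min_width=13, slack=2)
Line 4: ['oats', 'why', 'banana'] (min_width=15, slack=0)
Line 5: ['deep', 'heart'] (min_width=10, slack=5)
Line 6: ['spoon', 'silver'] (min_width=12, slack=3)
Line 7: ['paper', 'rectangle'] (min_width=15, slack=0)
Line 8: ['chair', 'island'] (min_width=12, slack=3)

Answer: chair island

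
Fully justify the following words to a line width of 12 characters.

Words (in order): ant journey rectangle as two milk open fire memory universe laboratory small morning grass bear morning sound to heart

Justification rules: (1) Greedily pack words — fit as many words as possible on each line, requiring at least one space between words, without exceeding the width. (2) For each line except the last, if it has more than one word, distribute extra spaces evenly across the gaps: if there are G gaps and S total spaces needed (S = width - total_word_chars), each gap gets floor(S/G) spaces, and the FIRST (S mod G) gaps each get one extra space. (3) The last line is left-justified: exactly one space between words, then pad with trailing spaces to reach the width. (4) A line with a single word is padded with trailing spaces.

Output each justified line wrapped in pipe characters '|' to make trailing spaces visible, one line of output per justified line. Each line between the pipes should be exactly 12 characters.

Line 1: ['ant', 'journey'] (min_width=11, slack=1)
Line 2: ['rectangle', 'as'] (min_width=12, slack=0)
Line 3: ['two', 'milk'] (min_width=8, slack=4)
Line 4: ['open', 'fire'] (min_width=9, slack=3)
Line 5: ['memory'] (min_width=6, slack=6)
Line 6: ['universe'] (min_width=8, slack=4)
Line 7: ['laboratory'] (min_width=10, slack=2)
Line 8: ['small'] (min_width=5, slack=7)
Line 9: ['morning'] (min_width=7, slack=5)
Line 10: ['grass', 'bear'] (min_width=10, slack=2)
Line 11: ['morning'] (min_width=7, slack=5)
Line 12: ['sound', 'to'] (min_width=8, slack=4)
Line 13: ['heart'] (min_width=5, slack=7)

Answer: |ant  journey|
|rectangle as|
|two     milk|
|open    fire|
|memory      |
|universe    |
|laboratory  |
|small       |
|morning     |
|grass   bear|
|morning     |
|sound     to|
|heart       |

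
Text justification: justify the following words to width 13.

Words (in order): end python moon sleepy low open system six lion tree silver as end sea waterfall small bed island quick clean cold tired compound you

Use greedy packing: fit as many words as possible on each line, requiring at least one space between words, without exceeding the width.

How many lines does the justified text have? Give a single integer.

Line 1: ['end', 'python'] (min_width=10, slack=3)
Line 2: ['moon', 'sleepy'] (min_width=11, slack=2)
Line 3: ['low', 'open'] (min_width=8, slack=5)
Line 4: ['system', 'six'] (min_width=10, slack=3)
Line 5: ['lion', 'tree'] (min_width=9, slack=4)
Line 6: ['silver', 'as', 'end'] (min_width=13, slack=0)
Line 7: ['sea', 'waterfall'] (min_width=13, slack=0)
Line 8: ['small', 'bed'] (min_width=9, slack=4)
Line 9: ['island', 'quick'] (min_width=12, slack=1)
Line 10: ['clean', 'cold'] (min_width=10, slack=3)
Line 11: ['tired'] (min_width=5, slack=8)
Line 12: ['compound', 'you'] (min_width=12, slack=1)
Total lines: 12

Answer: 12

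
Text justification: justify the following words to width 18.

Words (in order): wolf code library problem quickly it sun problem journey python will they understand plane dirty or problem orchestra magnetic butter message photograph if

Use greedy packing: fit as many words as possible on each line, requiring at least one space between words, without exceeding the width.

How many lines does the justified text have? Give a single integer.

Answer: 10

Derivation:
Line 1: ['wolf', 'code', 'library'] (min_width=17, slack=1)
Line 2: ['problem', 'quickly', 'it'] (min_width=18, slack=0)
Line 3: ['sun', 'problem'] (min_width=11, slack=7)
Line 4: ['journey', 'python'] (min_width=14, slack=4)
Line 5: ['will', 'they'] (min_width=9, slack=9)
Line 6: ['understand', 'plane'] (min_width=16, slack=2)
Line 7: ['dirty', 'or', 'problem'] (min_width=16, slack=2)
Line 8: ['orchestra', 'magnetic'] (min_width=18, slack=0)
Line 9: ['butter', 'message'] (min_width=14, slack=4)
Line 10: ['photograph', 'if'] (min_width=13, slack=5)
Total lines: 10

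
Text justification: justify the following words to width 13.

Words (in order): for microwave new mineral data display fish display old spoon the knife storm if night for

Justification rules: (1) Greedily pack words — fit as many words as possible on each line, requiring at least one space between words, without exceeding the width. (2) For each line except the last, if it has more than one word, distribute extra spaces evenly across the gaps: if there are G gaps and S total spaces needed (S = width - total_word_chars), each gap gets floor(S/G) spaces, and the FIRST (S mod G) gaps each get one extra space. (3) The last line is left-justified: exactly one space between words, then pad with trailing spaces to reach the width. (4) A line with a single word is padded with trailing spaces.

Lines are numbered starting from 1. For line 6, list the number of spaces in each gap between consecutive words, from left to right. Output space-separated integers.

Answer: 3

Derivation:
Line 1: ['for', 'microwave'] (min_width=13, slack=0)
Line 2: ['new', 'mineral'] (min_width=11, slack=2)
Line 3: ['data', 'display'] (min_width=12, slack=1)
Line 4: ['fish', 'display'] (min_width=12, slack=1)
Line 5: ['old', 'spoon', 'the'] (min_width=13, slack=0)
Line 6: ['knife', 'storm'] (min_width=11, slack=2)
Line 7: ['if', 'night', 'for'] (min_width=12, slack=1)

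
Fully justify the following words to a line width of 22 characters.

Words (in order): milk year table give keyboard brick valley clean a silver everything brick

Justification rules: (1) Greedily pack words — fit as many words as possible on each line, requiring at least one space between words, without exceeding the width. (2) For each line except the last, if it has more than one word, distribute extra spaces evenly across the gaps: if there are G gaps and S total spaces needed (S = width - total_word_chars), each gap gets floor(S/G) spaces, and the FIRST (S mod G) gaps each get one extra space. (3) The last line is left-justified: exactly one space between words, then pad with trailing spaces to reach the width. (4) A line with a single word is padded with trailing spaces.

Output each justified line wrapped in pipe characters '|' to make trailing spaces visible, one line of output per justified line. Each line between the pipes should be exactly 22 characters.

Answer: |milk  year  table give|
|keyboard  brick valley|
|clean     a     silver|
|everything brick      |

Derivation:
Line 1: ['milk', 'year', 'table', 'give'] (min_width=20, slack=2)
Line 2: ['keyboard', 'brick', 'valley'] (min_width=21, slack=1)
Line 3: ['clean', 'a', 'silver'] (min_width=14, slack=8)
Line 4: ['everything', 'brick'] (min_width=16, slack=6)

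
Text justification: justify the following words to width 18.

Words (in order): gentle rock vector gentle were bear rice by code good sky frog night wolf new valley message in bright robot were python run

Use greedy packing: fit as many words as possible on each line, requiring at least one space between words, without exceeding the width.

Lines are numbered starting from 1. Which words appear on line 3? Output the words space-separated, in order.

Line 1: ['gentle', 'rock', 'vector'] (min_width=18, slack=0)
Line 2: ['gentle', 'were', 'bear'] (min_width=16, slack=2)
Line 3: ['rice', 'by', 'code', 'good'] (min_width=17, slack=1)
Line 4: ['sky', 'frog', 'night'] (min_width=14, slack=4)
Line 5: ['wolf', 'new', 'valley'] (min_width=15, slack=3)
Line 6: ['message', 'in', 'bright'] (min_width=17, slack=1)
Line 7: ['robot', 'were', 'python'] (min_width=17, slack=1)
Line 8: ['run'] (min_width=3, slack=15)

Answer: rice by code good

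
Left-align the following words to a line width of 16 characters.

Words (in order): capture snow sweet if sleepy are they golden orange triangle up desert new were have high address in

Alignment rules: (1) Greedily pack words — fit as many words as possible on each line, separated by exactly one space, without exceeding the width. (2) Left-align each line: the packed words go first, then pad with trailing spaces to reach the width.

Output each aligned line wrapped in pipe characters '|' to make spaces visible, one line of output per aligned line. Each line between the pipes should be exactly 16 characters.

Line 1: ['capture', 'snow'] (min_width=12, slack=4)
Line 2: ['sweet', 'if', 'sleepy'] (min_width=15, slack=1)
Line 3: ['are', 'they', 'golden'] (min_width=15, slack=1)
Line 4: ['orange', 'triangle'] (min_width=15, slack=1)
Line 5: ['up', 'desert', 'new'] (min_width=13, slack=3)
Line 6: ['were', 'have', 'high'] (min_width=14, slack=2)
Line 7: ['address', 'in'] (min_width=10, slack=6)

Answer: |capture snow    |
|sweet if sleepy |
|are they golden |
|orange triangle |
|up desert new   |
|were have high  |
|address in      |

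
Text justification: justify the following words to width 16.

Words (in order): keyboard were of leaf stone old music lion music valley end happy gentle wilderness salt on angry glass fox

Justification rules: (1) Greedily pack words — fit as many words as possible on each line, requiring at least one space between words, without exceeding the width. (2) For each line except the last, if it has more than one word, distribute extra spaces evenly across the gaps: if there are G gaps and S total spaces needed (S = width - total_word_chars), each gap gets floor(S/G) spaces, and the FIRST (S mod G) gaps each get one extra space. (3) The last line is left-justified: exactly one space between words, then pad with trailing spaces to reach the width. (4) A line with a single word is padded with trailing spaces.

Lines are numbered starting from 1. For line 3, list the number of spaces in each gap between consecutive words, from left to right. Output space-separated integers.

Line 1: ['keyboard', 'were', 'of'] (min_width=16, slack=0)
Line 2: ['leaf', 'stone', 'old'] (min_width=14, slack=2)
Line 3: ['music', 'lion', 'music'] (min_width=16, slack=0)
Line 4: ['valley', 'end', 'happy'] (min_width=16, slack=0)
Line 5: ['gentle'] (min_width=6, slack=10)
Line 6: ['wilderness', 'salt'] (min_width=15, slack=1)
Line 7: ['on', 'angry', 'glass'] (min_width=14, slack=2)
Line 8: ['fox'] (min_width=3, slack=13)

Answer: 1 1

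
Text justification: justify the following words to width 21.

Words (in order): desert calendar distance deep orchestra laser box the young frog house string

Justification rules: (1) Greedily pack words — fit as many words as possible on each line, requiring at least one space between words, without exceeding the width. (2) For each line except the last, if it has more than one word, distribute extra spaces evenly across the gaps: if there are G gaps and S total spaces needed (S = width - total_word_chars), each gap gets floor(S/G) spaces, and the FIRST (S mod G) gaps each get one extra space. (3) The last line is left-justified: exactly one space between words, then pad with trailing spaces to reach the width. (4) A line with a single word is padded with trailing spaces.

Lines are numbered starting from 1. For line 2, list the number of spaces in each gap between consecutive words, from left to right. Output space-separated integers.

Line 1: ['desert', 'calendar'] (min_width=15, slack=6)
Line 2: ['distance', 'deep'] (min_width=13, slack=8)
Line 3: ['orchestra', 'laser', 'box'] (min_width=19, slack=2)
Line 4: ['the', 'young', 'frog', 'house'] (min_width=20, slack=1)
Line 5: ['string'] (min_width=6, slack=15)

Answer: 9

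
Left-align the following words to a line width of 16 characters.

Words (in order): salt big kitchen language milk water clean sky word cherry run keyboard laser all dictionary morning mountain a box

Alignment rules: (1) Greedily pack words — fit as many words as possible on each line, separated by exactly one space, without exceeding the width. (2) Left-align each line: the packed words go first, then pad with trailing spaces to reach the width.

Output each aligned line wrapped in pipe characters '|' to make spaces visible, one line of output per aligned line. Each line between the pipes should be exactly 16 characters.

Line 1: ['salt', 'big', 'kitchen'] (min_width=16, slack=0)
Line 2: ['language', 'milk'] (min_width=13, slack=3)
Line 3: ['water', 'clean', 'sky'] (min_width=15, slack=1)
Line 4: ['word', 'cherry', 'run'] (min_width=15, slack=1)
Line 5: ['keyboard', 'laser'] (min_width=14, slack=2)
Line 6: ['all', 'dictionary'] (min_width=14, slack=2)
Line 7: ['morning', 'mountain'] (min_width=16, slack=0)
Line 8: ['a', 'box'] (min_width=5, slack=11)

Answer: |salt big kitchen|
|language milk   |
|water clean sky |
|word cherry run |
|keyboard laser  |
|all dictionary  |
|morning mountain|
|a box           |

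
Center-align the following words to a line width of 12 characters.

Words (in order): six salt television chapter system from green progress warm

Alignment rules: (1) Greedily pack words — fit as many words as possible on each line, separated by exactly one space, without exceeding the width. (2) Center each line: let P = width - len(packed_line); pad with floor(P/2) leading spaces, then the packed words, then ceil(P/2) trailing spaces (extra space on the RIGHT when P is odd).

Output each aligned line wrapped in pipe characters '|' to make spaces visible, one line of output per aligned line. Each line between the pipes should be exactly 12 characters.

Answer: |  six salt  |
| television |
|  chapter   |
|system from |
|   green    |
|  progress  |
|    warm    |

Derivation:
Line 1: ['six', 'salt'] (min_width=8, slack=4)
Line 2: ['television'] (min_width=10, slack=2)
Line 3: ['chapter'] (min_width=7, slack=5)
Line 4: ['system', 'from'] (min_width=11, slack=1)
Line 5: ['green'] (min_width=5, slack=7)
Line 6: ['progress'] (min_width=8, slack=4)
Line 7: ['warm'] (min_width=4, slack=8)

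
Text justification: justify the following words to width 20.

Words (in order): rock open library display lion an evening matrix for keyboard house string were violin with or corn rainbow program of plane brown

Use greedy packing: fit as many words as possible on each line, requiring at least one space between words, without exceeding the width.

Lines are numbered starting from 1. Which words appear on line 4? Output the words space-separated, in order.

Answer: keyboard house

Derivation:
Line 1: ['rock', 'open', 'library'] (min_width=17, slack=3)
Line 2: ['display', 'lion', 'an'] (min_width=15, slack=5)
Line 3: ['evening', 'matrix', 'for'] (min_width=18, slack=2)
Line 4: ['keyboard', 'house'] (min_width=14, slack=6)
Line 5: ['string', 'were', 'violin'] (min_width=18, slack=2)
Line 6: ['with', 'or', 'corn', 'rainbow'] (min_width=20, slack=0)
Line 7: ['program', 'of', 'plane'] (min_width=16, slack=4)
Line 8: ['brown'] (min_width=5, slack=15)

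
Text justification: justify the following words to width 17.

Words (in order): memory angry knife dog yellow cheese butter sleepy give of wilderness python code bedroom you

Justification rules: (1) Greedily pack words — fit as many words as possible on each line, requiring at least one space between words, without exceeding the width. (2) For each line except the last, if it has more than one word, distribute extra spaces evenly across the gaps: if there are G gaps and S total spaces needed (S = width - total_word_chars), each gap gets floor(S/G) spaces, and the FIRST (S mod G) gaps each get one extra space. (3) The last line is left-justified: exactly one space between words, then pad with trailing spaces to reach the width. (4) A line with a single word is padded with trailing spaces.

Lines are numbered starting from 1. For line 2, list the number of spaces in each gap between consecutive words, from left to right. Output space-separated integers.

Line 1: ['memory', 'angry'] (min_width=12, slack=5)
Line 2: ['knife', 'dog', 'yellow'] (min_width=16, slack=1)
Line 3: ['cheese', 'butter'] (min_width=13, slack=4)
Line 4: ['sleepy', 'give', 'of'] (min_width=14, slack=3)
Line 5: ['wilderness', 'python'] (min_width=17, slack=0)
Line 6: ['code', 'bedroom', 'you'] (min_width=16, slack=1)

Answer: 2 1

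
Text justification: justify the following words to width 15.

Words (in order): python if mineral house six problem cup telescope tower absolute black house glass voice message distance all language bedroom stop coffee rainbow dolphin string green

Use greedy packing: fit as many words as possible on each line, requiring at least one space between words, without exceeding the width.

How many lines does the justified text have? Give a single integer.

Line 1: ['python', 'if'] (min_width=9, slack=6)
Line 2: ['mineral', 'house'] (min_width=13, slack=2)
Line 3: ['six', 'problem', 'cup'] (min_width=15, slack=0)
Line 4: ['telescope', 'tower'] (min_width=15, slack=0)
Line 5: ['absolute', 'black'] (min_width=14, slack=1)
Line 6: ['house', 'glass'] (min_width=11, slack=4)
Line 7: ['voice', 'message'] (min_width=13, slack=2)
Line 8: ['distance', 'all'] (min_width=12, slack=3)
Line 9: ['language'] (min_width=8, slack=7)
Line 10: ['bedroom', 'stop'] (min_width=12, slack=3)
Line 11: ['coffee', 'rainbow'] (min_width=14, slack=1)
Line 12: ['dolphin', 'string'] (min_width=14, slack=1)
Line 13: ['green'] (min_width=5, slack=10)
Total lines: 13

Answer: 13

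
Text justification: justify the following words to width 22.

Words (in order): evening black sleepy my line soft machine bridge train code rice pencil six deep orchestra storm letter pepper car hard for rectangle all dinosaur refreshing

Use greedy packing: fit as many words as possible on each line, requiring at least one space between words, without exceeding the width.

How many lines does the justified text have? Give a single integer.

Line 1: ['evening', 'black', 'sleepy'] (min_width=20, slack=2)
Line 2: ['my', 'line', 'soft', 'machine'] (min_width=20, slack=2)
Line 3: ['bridge', 'train', 'code', 'rice'] (min_width=22, slack=0)
Line 4: ['pencil', 'six', 'deep'] (min_width=15, slack=7)
Line 5: ['orchestra', 'storm', 'letter'] (min_width=22, slack=0)
Line 6: ['pepper', 'car', 'hard', 'for'] (min_width=19, slack=3)
Line 7: ['rectangle', 'all', 'dinosaur'] (min_width=22, slack=0)
Line 8: ['refreshing'] (min_width=10, slack=12)
Total lines: 8

Answer: 8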